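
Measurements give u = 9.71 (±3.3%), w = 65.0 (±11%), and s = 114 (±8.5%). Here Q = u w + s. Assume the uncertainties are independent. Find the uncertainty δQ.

Let p = u·w = 631. δp/p = √((1·δu/u)² + (1·δw/w)²) = √(0.00109 + 0.0121) = 0.115, so δp = 72.5.
Q = p + s: δQ = √(δp² + δs²) = √(5250 + 93.9) = 73.1

73.1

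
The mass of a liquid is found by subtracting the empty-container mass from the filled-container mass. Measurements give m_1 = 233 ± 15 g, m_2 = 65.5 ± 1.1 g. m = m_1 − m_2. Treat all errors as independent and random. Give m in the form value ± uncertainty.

m is a linear combination, so absolute uncertainties add in quadrature:
  (δm_1)² = 225;  (δm_2)² = 1.21
δm = √(226) = 15.0 g
m = 168 g.

168 ± 15.0 g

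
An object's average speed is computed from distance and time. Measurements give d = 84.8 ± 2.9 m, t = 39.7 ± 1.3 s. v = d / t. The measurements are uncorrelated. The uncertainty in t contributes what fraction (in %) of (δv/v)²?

(δv/v)² = (1·δd/d)² + (-1·δt/t)²
  d term: (1×0.0342)² = 0.00117
  t term: (-1×0.0327)² = 0.00107
Total = 0.00224. Share from t = 0.00107/0.00224 = 0.478.

47.8%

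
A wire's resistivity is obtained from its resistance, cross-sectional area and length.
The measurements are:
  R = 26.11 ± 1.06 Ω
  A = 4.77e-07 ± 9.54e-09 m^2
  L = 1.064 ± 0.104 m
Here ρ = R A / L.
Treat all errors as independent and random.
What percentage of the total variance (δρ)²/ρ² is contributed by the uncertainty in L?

82.3%

(δρ/ρ)² = (1·δR/R)² + (1·δA/A)² + (-1·δL/L)²
  R term: (1×0.0406)² = 0.00165
  A term: (1×0.0200)² = 0.000400
  L term: (-1×0.0977)² = 0.00955
Total = 0.0116. Share from L = 0.00955/0.0116 = 0.823.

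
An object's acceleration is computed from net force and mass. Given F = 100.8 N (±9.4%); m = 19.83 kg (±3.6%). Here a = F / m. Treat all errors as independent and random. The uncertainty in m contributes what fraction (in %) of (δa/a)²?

(δa/a)² = (1·δF/F)² + (-1·δm/m)²
  F term: (1×0.0940)² = 0.00884
  m term: (-1×0.0360)² = 0.00130
Total = 0.0101. Share from m = 0.00130/0.0101 = 0.128.

12.8%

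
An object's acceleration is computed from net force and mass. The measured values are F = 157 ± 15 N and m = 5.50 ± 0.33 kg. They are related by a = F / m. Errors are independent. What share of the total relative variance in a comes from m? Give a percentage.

28.3%

(δa/a)² = (1·δF/F)² + (-1·δm/m)²
  F term: (1×0.0955)² = 0.00913
  m term: (-1×0.0600)² = 0.00360
Total = 0.0127. Share from m = 0.00360/0.0127 = 0.283.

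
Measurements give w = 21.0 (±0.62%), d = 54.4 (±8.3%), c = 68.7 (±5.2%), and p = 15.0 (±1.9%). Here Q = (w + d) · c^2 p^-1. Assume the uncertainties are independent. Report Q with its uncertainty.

Let u = w + d = 75.4. δu = √(δw² + δd²) = √(0.0170 + 20.4) = 4.52, so δu/u = 0.0599.
Q is then a monomial in u, c, p:
δQ/Q = √((δu/u)² + (2·δc/c)² + (-1·δp/p)²) = √(0.00359 + 0.0108 + 0.000361) = 0.122
Q = 23700, so δQ = 0.122 × 23700 = 2880.

23700 ± 2880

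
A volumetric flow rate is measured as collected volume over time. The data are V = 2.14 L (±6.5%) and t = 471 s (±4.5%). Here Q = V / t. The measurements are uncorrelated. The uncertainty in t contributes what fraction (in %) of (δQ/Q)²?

32.4%

(δQ/Q)² = (1·δV/V)² + (-1·δt/t)²
  V term: (1×0.0650)² = 0.00423
  t term: (-1×0.0450)² = 0.00202
Total = 0.00625. Share from t = 0.00202/0.00625 = 0.324.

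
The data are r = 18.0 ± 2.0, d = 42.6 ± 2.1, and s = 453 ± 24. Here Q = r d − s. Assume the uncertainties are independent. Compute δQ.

Let p = r·d = 767. δp/p = √((1·δr/r)² + (1·δd/d)²) = √(0.0123 + 0.00243) = 0.122, so δp = 93.2.
Q = p − s: δQ = √(δp² + δs²) = √(8690 + 576) = 96.2

96.2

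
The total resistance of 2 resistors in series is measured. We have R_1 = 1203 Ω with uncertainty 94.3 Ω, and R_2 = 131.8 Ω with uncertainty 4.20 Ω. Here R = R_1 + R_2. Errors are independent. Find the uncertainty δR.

Sums and differences: (δR)² = Σ (cᵢ δxᵢ)².
  (δR_1)² = 8890;  (δR_2)² = 17.6
δR = √(8910) = 94.4 Ω

94.4 Ω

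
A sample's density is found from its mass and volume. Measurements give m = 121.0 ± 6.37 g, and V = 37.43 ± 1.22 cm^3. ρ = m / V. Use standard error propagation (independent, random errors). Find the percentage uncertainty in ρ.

6.19%

ρ is a product of powers, so relative uncertainties combine in quadrature:
  (1·δm/m)² = (1×0.0526)² = 0.00277;  (-1·δV/V)² = (-1×0.0326)² = 0.00106
δρ/ρ = √(0.00383) = 0.0619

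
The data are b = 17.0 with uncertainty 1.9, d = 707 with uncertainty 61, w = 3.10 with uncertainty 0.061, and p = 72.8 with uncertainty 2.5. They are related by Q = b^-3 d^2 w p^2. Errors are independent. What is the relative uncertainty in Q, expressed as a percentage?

38.4%

Relative error in a monomial: (δQ/Q)² = Σ (nᵢ · δxᵢ/xᵢ)².
  (-3·δb/b)² = (-3×0.112)² = 0.112;  (2·δd/d)² = (2×0.0863)² = 0.0298;  (1·δw/w)² = (1×0.0197)² = 0.000387;  (2·δp/p)² = (2×0.0343)² = 0.00472
δQ/Q = √(0.147) = 0.384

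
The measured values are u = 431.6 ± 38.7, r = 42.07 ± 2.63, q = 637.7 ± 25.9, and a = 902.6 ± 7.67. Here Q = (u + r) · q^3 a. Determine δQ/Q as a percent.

Let w = u + r = 473.7. δw = √(δu² + δr²) = √(1500 + 6.92) = 38.8, so δw/w = 0.0819.
Q is then a monomial in w, q, a:
δQ/Q = √((δw/w)² + (3·δq/q)² + (1·δa/a)²) = √(0.00671 + 0.0148 + 7.22e-05) = 0.147

14.7%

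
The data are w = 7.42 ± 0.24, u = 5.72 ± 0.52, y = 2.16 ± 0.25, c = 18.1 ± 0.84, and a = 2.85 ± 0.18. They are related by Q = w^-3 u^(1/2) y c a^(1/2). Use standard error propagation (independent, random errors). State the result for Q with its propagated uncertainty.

For a monomial Q ∝ w^-3, u^(1/2), y, c, a^(1/2), fractional errors add in quadrature:
  (-3·δw/w)² = (-3×0.0323)² = 0.00942;  (½·δu/u)² = (0.5×0.0909)² = 0.00207;  (1·δy/y)² = (1×0.116)² = 0.0134;  (1·δc/c)² = (1×0.0464)² = 0.00215;  (½·δa/a)² = (0.5×0.0632)² = 0.000997
δQ/Q = √(0.0280) = 0.167
Q = 0.386, so δQ = 0.167 × 0.386 = 0.0647.

0.386 ± 0.0647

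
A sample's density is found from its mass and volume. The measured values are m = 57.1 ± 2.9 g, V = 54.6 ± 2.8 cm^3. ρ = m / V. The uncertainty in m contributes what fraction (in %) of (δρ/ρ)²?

49.5%

(δρ/ρ)² = (1·δm/m)² + (-1·δV/V)²
  m term: (1×0.0508)² = 0.00258
  V term: (-1×0.0513)² = 0.00263
Total = 0.00521. Share from m = 0.00258/0.00521 = 0.495.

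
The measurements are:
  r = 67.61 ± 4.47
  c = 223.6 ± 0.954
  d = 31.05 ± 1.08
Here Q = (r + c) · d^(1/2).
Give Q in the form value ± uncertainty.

1623 ± 38.0

Let u = r + c = 291.2. δu = √(δr² + δc²) = √(20.0 + 0.910) = 4.57, so δu/u = 0.0157.
Q is then a monomial in u, d:
δQ/Q = √((δu/u)² + (½·δd/d)²) = √(0.000246 + 0.000302) = 0.0234
Q = 1623, so δQ = 0.0234 × 1623 = 38.0.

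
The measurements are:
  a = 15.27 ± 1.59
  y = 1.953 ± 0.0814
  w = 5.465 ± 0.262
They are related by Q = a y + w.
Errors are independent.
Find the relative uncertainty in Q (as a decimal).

Let p = a·y = 29.82. δp/p = √((1·δa/a)² + (1·δy/y)²) = √(0.0108 + 0.00174) = 0.112, so δp = 3.34.
Q = p + w: δQ = √(δp² + δw²) = √(11.2 + 0.0686) = 3.36
Q = 35.29, so δQ/Q = 3.36/35.29 = 0.0951.

0.0951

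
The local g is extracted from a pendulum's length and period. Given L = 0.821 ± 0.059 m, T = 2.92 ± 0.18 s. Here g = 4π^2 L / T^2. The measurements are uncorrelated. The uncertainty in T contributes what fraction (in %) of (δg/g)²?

(δg/g)² = (1·δL/L)² + (-2·δT/T)²
  L term: (1×0.0719)² = 0.00516
  T term: (-2×0.0616)² = 0.0152
Total = 0.0204. Share from T = 0.0152/0.0204 = 0.746.

74.6%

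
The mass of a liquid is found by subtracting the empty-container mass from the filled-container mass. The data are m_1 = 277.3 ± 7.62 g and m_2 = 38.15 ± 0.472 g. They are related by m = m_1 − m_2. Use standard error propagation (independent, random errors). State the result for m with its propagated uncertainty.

239.2 ± 7.63 g

m is a linear combination, so absolute uncertainties add in quadrature:
  (δm_1)² = 58.1;  (δm_2)² = 0.223
δm = √(58.3) = 7.63 g
m = 239.2 g.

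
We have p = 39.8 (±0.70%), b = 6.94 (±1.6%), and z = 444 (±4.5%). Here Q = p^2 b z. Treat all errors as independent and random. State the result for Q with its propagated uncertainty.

(4.88 ± 0.243) × 10^6

Products/powers → add relative errors in quadrature, weighted by exponent:
  (2·δp/p)² = (2×0.00700)² = 0.000196;  (1·δb/b)² = (1×0.0160)² = 0.000256;  (1·δz/z)² = (1×0.0450)² = 0.00202
δQ/Q = √(0.00248) = 0.0498
Q = 4.88e+06, so δQ = 0.0498 × 4.88e+06 = 2.43e+05.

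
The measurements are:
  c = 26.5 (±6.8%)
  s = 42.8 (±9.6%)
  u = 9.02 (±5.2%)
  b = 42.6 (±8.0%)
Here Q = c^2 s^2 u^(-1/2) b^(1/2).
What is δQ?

6.71e+05

For a monomial Q ∝ c^2, s^2, u^(-1/2), b^(1/2), fractional errors add in quadrature:
  (2·δc/c)² = (2×0.0680)² = 0.0185;  (2·δs/s)² = (2×0.0960)² = 0.0369;  (−½·δu/u)² = (-0.5×0.0520)² = 0.000676;  (½·δb/b)² = (0.5×0.0800)² = 0.00160
δQ/Q = √(0.0576) = 0.240
Q = 2.8e+06, so δQ = 0.240 × 2.8e+06 = 6.71e+05.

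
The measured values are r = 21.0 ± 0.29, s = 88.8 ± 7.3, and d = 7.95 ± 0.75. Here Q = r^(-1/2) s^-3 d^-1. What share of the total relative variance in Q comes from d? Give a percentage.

(δQ/Q)² = (−½·δr/r)² + (-3·δs/s)² + (-1·δd/d)²
  r term: (-0.5×0.0138)² = 4.77e-05
  s term: (-3×0.0822)² = 0.0608
  d term: (-1×0.0943)² = 0.00890
Total = 0.0698. Share from d = 0.00890/0.0698 = 0.128.

12.8%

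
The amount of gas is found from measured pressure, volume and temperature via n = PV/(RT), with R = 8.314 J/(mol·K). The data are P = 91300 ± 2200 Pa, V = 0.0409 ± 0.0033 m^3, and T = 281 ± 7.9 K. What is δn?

For a monomial n ∝ P, V, T^-1, fractional errors add in quadrature:
  (1·δP/P)² = (1×0.0241)² = 0.000581;  (1·δV/V)² = (1×0.0807)² = 0.00651;  (-1·δT/T)² = (-1×0.0281)² = 0.000790
δn/n = √(0.00788) = 0.0888
n = 1.60 mol, so δn = 0.0888 × 1.60 = 0.142 mol.

0.142 mol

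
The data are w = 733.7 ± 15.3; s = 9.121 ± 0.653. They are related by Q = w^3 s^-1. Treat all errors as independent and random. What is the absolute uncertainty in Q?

For a monomial Q ∝ w^3, s^-1, fractional errors add in quadrature:
  (3·δw/w)² = (3×0.0209)² = 0.00391;  (-1·δs/s)² = (-1×0.0716)² = 0.00513
δQ/Q = √(0.00904) = 0.0951
Q = 4.33e+07, so δQ = 0.0951 × 4.33e+07 = 4.12e+06.

4.12e+06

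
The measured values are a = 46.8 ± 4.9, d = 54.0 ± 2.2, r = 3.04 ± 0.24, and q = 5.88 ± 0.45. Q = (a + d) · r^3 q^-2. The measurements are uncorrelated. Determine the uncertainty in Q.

23.5

Let u = a + d = 101. δu = √(δa² + δd²) = √(24.0 + 4.84) = 5.37, so δu/u = 0.0533.
Q is then a monomial in u, r, q:
δQ/Q = √((δu/u)² + (3·δr/r)² + (-2·δq/q)²) = √(0.00284 + 0.0561 + 0.0234) = 0.287
Q = 81.9, so δQ = 0.287 × 81.9 = 23.5.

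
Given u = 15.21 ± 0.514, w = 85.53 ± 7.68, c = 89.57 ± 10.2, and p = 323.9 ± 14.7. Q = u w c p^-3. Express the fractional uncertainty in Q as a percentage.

Q is a product of powers, so relative uncertainties combine in quadrature:
  (1·δu/u)² = (1×0.0338)² = 0.00114;  (1·δw/w)² = (1×0.0898)² = 0.00806;  (1·δc/c)² = (1×0.114)² = 0.0130;  (-3·δp/p)² = (-3×0.0454)² = 0.0185
δQ/Q = √(0.0407) = 0.202

20.2%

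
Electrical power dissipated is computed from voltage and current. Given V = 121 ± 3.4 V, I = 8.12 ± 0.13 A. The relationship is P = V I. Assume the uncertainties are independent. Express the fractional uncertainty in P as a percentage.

3.23%

Since P is a product/quotient, work with relative uncertainties:
  (1·δV/V)² = (1×0.0281)² = 0.000790;  (1·δI/I)² = (1×0.0160)² = 0.000256
δP/P = √(0.00105) = 0.0323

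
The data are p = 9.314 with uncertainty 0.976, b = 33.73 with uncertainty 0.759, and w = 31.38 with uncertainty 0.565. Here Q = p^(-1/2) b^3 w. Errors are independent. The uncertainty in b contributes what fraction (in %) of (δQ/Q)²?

59.8%

(δQ/Q)² = (−½·δp/p)² + (3·δb/b)² + (1·δw/w)²
  p term: (-0.5×0.105)² = 0.00275
  b term: (3×0.0225)² = 0.00456
  w term: (1×0.0180)² = 0.000324
Total = 0.00763. Share from b = 0.00456/0.00763 = 0.598.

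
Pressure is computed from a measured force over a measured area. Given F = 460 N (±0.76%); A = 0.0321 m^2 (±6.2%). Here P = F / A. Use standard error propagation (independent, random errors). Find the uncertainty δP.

895 Pa

Products/powers → add relative errors in quadrature, weighted by exponent:
  (1·δF/F)² = (1×0.00760)² = 5.78e-05;  (-1·δA/A)² = (-1×0.0620)² = 0.00384
δP/P = √(0.00390) = 0.0625
P = 14300 Pa, so δP = 0.0625 × 14300 = 895 Pa.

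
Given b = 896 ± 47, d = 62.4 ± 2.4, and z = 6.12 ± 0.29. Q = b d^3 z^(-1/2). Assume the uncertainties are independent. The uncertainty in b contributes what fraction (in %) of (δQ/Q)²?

16.5%

(δQ/Q)² = (1·δb/b)² + (3·δd/d)² + (−½·δz/z)²
  b term: (1×0.0525)² = 0.00275
  d term: (3×0.0385)² = 0.0133
  z term: (-0.5×0.0474)² = 0.000561
Total = 0.0166. Share from b = 0.00275/0.0166 = 0.165.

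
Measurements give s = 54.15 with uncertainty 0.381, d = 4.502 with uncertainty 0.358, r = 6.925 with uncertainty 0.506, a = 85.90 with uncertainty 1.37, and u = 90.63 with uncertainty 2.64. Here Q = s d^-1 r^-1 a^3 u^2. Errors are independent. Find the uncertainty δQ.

1.19e+09

Products/powers → add relative errors in quadrature, weighted by exponent:
  (1·δs/s)² = (1×0.00704)² = 4.95e-05;  (-1·δd/d)² = (-1×0.0795)² = 0.00632;  (-1·δr/r)² = (-1×0.0731)² = 0.00534;  (3·δa/a)² = (3×0.0159)² = 0.00229;  (2·δu/u)² = (2×0.0291)² = 0.00339
δQ/Q = √(0.0174) = 0.132
Q = 9.043e+09, so δQ = 0.132 × 9.043e+09 = 1.19e+09.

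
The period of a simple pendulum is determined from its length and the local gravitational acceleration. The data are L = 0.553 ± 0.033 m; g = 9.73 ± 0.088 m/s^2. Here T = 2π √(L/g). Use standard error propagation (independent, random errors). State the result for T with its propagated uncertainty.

1.50 ± 0.0452 s

Each factor contributes (exponent × relative error)² to (δT/T)²:
  (½·δL/L)² = (0.5×0.0597)² = 0.000890;  (−½·δg/g)² = (-0.5×0.00904)² = 2.04e-05
δT/T = √(0.000911) = 0.0302
T = 1.50 s, so δT = 0.0302 × 1.50 = 0.0452 s.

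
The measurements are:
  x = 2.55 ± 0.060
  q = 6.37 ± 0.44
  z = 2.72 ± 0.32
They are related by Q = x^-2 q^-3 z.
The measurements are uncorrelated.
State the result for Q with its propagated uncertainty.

Products/powers → add relative errors in quadrature, weighted by exponent:
  (-2·δx/x)² = (-2×0.0235)² = 0.00221;  (-3·δq/q)² = (-3×0.0691)² = 0.0429;  (1·δz/z)² = (1×0.118)² = 0.0138
δQ/Q = √(0.0590) = 0.243
Q = 0.00162, so δQ = 0.243 × 0.00162 = 0.000393.

0.00162 ± 0.000393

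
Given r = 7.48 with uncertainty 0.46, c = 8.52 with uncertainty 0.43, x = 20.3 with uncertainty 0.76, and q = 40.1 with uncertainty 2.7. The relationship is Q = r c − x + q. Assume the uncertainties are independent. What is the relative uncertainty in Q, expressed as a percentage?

Let p = r·c = 63.7. δp/p = √((1·δr/r)² + (1·δc/c)²) = √(0.00378 + 0.00255) = 0.0796, so δp = 5.07.
Q = p − x + q: δQ = √(δp² + δx² + δq²) = √(25.7 + 0.578 + 7.29) = 5.79
Q = 83.5, so δQ/Q = 5.79/83.5 = 0.0694.

6.94%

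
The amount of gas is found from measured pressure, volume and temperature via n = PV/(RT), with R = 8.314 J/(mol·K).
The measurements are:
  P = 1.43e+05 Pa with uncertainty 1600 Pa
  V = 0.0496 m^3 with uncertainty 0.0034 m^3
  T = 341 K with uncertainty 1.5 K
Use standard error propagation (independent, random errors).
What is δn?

Since n is a product/quotient, work with relative uncertainties:
  (1·δP/P)² = (1×0.0112)² = 0.000125;  (1·δV/V)² = (1×0.0685)² = 0.00470;  (-1·δT/T)² = (-1×0.00440)² = 1.93e-05
δn/n = √(0.00484) = 0.0696
n = 2.50 mol, so δn = 0.0696 × 2.50 = 0.174 mol.

0.174 mol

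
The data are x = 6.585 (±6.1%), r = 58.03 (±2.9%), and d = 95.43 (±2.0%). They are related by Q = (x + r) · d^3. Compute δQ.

Let u = x + r = 64.61. δu = √(δx² + δr²) = √(0.161 + 2.83) = 1.73, so δu/u = 0.0268.
Q is then a monomial in u, d:
δQ/Q = √((δu/u)² + (3·δd/d)²) = √(0.000717 + 0.00360) = 0.0657
Q = 5.615e+07, so δQ = 0.0657 × 5.615e+07 = 3.69e+06.

3.69e+06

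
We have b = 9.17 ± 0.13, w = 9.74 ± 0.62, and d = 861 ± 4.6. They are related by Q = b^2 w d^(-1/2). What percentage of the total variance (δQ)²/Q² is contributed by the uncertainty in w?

83.3%

(δQ/Q)² = (2·δb/b)² + (1·δw/w)² + (−½·δd/d)²
  b term: (2×0.0142)² = 0.000804
  w term: (1×0.0637)² = 0.00405
  d term: (-0.5×0.00534)² = 7.14e-06
Total = 0.00486. Share from w = 0.00405/0.00486 = 0.833.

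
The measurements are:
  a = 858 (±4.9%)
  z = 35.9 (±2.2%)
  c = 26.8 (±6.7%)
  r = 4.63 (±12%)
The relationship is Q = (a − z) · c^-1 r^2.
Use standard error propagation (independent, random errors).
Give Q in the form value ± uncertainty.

658 ± 167

Let u = a − z = 822. δu = √(δa² + δz²) = √(1770 + 0.624) = 42.0, so δu/u = 0.0511.
Q is then a monomial in u, c, r:
δQ/Q = √((δu/u)² + (-1·δc/c)² + (2·δr/r)²) = √(0.00262 + 0.00449 + 0.0576) = 0.254
Q = 658, so δQ = 0.254 × 658 = 167.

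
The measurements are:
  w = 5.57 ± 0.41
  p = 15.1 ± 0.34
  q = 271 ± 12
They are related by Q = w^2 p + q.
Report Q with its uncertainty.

739 ± 70.8

Let h = w^2·p = 468. δh/h = √((2·δw/w)² + (1·δp/p)²) = √(0.0217 + 0.000507) = 0.149, so δh = 69.8.
Q = h + q: δQ = √(δh² + δq²) = √(4870 + 144) = 70.8
Q = 739.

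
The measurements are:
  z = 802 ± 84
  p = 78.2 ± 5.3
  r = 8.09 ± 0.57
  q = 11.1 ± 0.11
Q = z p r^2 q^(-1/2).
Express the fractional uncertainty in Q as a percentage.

Products/powers → add relative errors in quadrature, weighted by exponent:
  (1·δz/z)² = (1×0.105)² = 0.0110;  (1·δp/p)² = (1×0.0678)² = 0.00459;  (2·δr/r)² = (2×0.0705)² = 0.0199;  (−½·δq/q)² = (-0.5×0.00991)² = 2.46e-05
δQ/Q = √(0.0354) = 0.188

18.8%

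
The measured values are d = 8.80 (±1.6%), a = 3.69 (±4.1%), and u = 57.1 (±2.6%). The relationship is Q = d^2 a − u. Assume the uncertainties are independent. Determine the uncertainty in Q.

14.9

Let p = d^2·a = 286. δp/p = √((2·δd/d)² + (1·δa/a)²) = √(0.00102 + 0.00168) = 0.0520, so δp = 14.9.
Q = p − u: δQ = √(δp² + δu²) = √(221 + 2.20) = 14.9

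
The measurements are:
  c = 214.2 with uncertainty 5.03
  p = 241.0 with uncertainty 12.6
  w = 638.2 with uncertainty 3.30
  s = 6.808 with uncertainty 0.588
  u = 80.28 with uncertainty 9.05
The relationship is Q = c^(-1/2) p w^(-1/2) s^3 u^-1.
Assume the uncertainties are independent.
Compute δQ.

0.737

For a monomial Q ∝ c^(-1/2), p, w^(-1/2), s^3, u^-1, fractional errors add in quadrature:
  (−½·δc/c)² = (-0.5×0.0235)² = 0.000138;  (1·δp/p)² = (1×0.0523)² = 0.00273;  (−½·δw/w)² = (-0.5×0.00517)² = 6.68e-06;  (3·δs/s)² = (3×0.0864)² = 0.0671;  (-1·δu/u)² = (-1×0.113)² = 0.0127
δQ/Q = √(0.0827) = 0.288
Q = 2.562, so δQ = 0.288 × 2.562 = 0.737.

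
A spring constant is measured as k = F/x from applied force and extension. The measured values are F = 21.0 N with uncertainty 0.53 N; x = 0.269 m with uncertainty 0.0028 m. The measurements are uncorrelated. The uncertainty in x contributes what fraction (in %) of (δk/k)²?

(δk/k)² = (1·δF/F)² + (-1·δx/x)²
  F term: (1×0.0252)² = 0.000637
  x term: (-1×0.0104)² = 0.000108
Total = 0.000745. Share from x = 0.000108/0.000745 = 0.145.

14.5%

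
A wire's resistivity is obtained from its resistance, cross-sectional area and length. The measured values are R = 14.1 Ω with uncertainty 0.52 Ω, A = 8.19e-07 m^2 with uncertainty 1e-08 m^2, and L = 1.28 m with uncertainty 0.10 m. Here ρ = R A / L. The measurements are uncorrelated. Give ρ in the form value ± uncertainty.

(9.02 ± 0.787) × 10^-6 Ω·m

Products/powers → add relative errors in quadrature, weighted by exponent:
  (1·δR/R)² = (1×0.0369)² = 0.00136;  (1·δA/A)² = (1×0.0122)² = 0.000149;  (-1·δL/L)² = (-1×0.0781)² = 0.00610
δρ/ρ = √(0.00761) = 0.0873
ρ = 9.02e-06 Ω·m, so δρ = 0.0873 × 9.02e-06 = 7.87e-07 Ω·m.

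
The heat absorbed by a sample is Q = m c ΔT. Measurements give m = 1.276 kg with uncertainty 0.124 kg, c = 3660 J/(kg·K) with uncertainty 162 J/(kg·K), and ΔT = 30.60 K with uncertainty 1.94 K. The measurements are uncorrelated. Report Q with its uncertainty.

142900 ± 17700 J

Q is a product of powers, so relative uncertainties combine in quadrature:
  (1·δm/m)² = (1×0.0972)² = 0.00944;  (1·δc/c)² = (1×0.0443)² = 0.00196;  (1·δΔT/ΔT)² = (1×0.0634)² = 0.00402
δQ/Q = √(0.0154) = 0.124
Q = 142900 J, so δQ = 0.124 × 142900 = 17700 J.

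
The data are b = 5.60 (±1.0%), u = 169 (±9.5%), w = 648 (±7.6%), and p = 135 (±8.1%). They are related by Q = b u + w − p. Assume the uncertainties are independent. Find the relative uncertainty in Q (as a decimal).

0.0709

Let h = b·u = 946. δh/h = √((1·δb/b)² + (1·δu/u)²) = √(0.000100 + 0.00903) = 0.0955, so δh = 90.4.
Q = h + w − p: δQ = √(δh² + δw² + δp²) = √(8170 + 2430 + 120) = 104
Q = 1460, so δQ/Q = 104/1460 = 0.0709.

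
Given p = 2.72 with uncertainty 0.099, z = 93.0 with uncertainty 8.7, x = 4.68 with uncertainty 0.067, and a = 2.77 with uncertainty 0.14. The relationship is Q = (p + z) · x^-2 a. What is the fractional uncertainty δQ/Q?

0.108

Let u = p + z = 95.7. δu = √(δp² + δz²) = √(0.00980 + 75.7) = 8.70, so δu/u = 0.0909.
Q is then a monomial in u, x, a:
δQ/Q = √((δu/u)² + (-2·δx/x)² + (1·δa/a)²) = √(0.00826 + 0.000820 + 0.00255) = 0.108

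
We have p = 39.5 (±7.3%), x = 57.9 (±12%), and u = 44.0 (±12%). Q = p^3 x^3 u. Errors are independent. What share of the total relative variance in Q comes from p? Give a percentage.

25.0%

(δQ/Q)² = (3·δp/p)² + (3·δx/x)² + (1·δu/u)²
  p term: (3×0.0730)² = 0.0480
  x term: (3×0.120)² = 0.130
  u term: (1×0.120)² = 0.0144
Total = 0.192. Share from p = 0.0480/0.192 = 0.250.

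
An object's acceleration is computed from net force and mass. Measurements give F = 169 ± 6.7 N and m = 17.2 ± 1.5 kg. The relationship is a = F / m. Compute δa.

Each factor contributes (exponent × relative error)² to (δa/a)²:
  (1·δF/F)² = (1×0.0396)² = 0.00157;  (-1·δm/m)² = (-1×0.0872)² = 0.00761
δa/a = √(0.00918) = 0.0958
a = 9.83 m/s^2, so δa = 0.0958 × 9.83 = 0.941 m/s^2.

0.941 m/s^2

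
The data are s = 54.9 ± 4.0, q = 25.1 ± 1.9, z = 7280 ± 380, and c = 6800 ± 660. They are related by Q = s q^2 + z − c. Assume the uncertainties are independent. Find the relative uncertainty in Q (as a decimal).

Let p = s·q^2 = 34600. δp/p = √((1·δs/s)² + (2·δq/q)²) = √(0.00531 + 0.0229) = 0.168, so δp = 5810.
Q = p + z − c: δQ = √(δp² + δz² + δc²) = √(3.38e+07 + 1.44e+05 + 4.36e+05) = 5860
Q = 35100, so δQ/Q = 5860/35100 = 0.167.

0.167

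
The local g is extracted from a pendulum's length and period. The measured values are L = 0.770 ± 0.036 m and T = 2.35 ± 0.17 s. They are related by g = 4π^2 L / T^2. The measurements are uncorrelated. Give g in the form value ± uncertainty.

5.50 ± 0.837 m/s^2

Products/powers → add relative errors in quadrature, weighted by exponent:
  (1·δL/L)² = (1×0.0468)² = 0.00219;  (-2·δT/T)² = (-2×0.0723)² = 0.0209
δg/g = √(0.0231) = 0.152
g = 5.50 m/s^2, so δg = 0.152 × 5.50 = 0.837 m/s^2.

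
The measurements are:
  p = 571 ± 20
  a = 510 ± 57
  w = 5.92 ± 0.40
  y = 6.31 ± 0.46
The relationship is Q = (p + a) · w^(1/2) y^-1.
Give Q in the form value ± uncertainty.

Let u = p + a = 1080. δu = √(δp² + δa²) = √(400 + 3250) = 60.4, so δu/u = 0.0559.
Q is then a monomial in u, w, y:
δQ/Q = √((δu/u)² + (½·δw/w)² + (-1·δy/y)²) = √(0.00312 + 0.00114 + 0.00531) = 0.0979
Q = 417, so δQ = 0.0979 × 417 = 40.8.

417 ± 40.8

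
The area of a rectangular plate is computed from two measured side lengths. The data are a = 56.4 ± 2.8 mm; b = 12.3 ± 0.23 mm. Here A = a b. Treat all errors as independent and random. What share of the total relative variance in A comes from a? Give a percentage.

87.6%

(δA/A)² = (1·δa/a)² + (1·δb/b)²
  a term: (1×0.0496)² = 0.00246
  b term: (1×0.0187)² = 0.000350
Total = 0.00281. Share from a = 0.00246/0.00281 = 0.876.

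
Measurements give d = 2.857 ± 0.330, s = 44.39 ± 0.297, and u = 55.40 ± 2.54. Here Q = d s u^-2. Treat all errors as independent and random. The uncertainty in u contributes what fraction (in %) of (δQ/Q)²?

38.6%

(δQ/Q)² = (1·δd/d)² + (1·δs/s)² + (-2·δu/u)²
  d term: (1×0.116)² = 0.0133
  s term: (1×0.00669)² = 4.48e-05
  u term: (-2×0.0458)² = 0.00841
Total = 0.0218. Share from u = 0.00841/0.0218 = 0.386.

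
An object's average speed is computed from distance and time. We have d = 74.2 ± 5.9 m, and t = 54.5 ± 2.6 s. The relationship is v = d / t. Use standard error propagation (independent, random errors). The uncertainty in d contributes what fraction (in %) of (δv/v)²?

(δv/v)² = (1·δd/d)² + (-1·δt/t)²
  d term: (1×0.0795)² = 0.00632
  t term: (-1×0.0477)² = 0.00228
Total = 0.00860. Share from d = 0.00632/0.00860 = 0.735.

73.5%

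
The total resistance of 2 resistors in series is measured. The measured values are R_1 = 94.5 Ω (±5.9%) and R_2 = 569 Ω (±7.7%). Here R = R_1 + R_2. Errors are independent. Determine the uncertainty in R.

44.2 Ω

Sums and differences: (δR)² = Σ (cᵢ δxᵢ)².
  (δR_1)² = 31.1;  (δR_2)² = 1920
δR = √(1950) = 44.2 Ω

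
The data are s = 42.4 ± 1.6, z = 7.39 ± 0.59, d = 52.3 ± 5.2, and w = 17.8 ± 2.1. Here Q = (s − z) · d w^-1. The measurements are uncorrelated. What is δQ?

Let u = s − z = 35.0. δu = √(δs² + δz²) = √(2.56 + 0.348) = 1.71, so δu/u = 0.0487.
Q is then a monomial in u, d, w:
δQ/Q = √((δu/u)² + (1·δd/d)² + (-1·δw/w)²) = √(0.00237 + 0.00989 + 0.0139) = 0.162
Q = 103, so δQ = 0.162 × 103 = 16.6.

16.6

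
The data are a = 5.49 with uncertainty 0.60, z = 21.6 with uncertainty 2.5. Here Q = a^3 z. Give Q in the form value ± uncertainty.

Q is a product of powers, so relative uncertainties combine in quadrature:
  (3·δa/a)² = (3×0.109)² = 0.107;  (1·δz/z)² = (1×0.116)² = 0.0134
δQ/Q = √(0.121) = 0.348
Q = 3570, so δQ = 0.348 × 3570 = 1240.

3570 ± 1240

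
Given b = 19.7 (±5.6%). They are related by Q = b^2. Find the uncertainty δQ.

Q ∝ b^2, so δQ/Q = |2| · δb/b = 2 × 0.0560 = 0.112.
Q = 388, so δQ = 0.112 × 388 = 43.5.

43.5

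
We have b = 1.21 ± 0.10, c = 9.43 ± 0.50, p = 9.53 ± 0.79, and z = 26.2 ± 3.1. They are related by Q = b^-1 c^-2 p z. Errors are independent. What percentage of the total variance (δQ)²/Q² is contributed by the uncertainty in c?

(δQ/Q)² = (-1·δb/b)² + (-2·δc/c)² + (1·δp/p)² + (1·δz/z)²
  b term: (-1×0.0826)² = 0.00683
  c term: (-2×0.0530)² = 0.0112
  p term: (1×0.0829)² = 0.00687
  z term: (1×0.118)² = 0.0140
Total = 0.0389. Share from c = 0.0112/0.0389 = 0.289.

28.9%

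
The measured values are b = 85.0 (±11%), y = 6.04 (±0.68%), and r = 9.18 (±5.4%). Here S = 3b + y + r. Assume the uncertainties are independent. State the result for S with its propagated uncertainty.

270 ± 28.1

Sums and differences: (δS)² = Σ (cᵢ δxᵢ)².
  (3·δb)² = 787;  (δy)² = 0.00169;  (δr)² = 0.246
δS = √(787) = 28.1
S = 270.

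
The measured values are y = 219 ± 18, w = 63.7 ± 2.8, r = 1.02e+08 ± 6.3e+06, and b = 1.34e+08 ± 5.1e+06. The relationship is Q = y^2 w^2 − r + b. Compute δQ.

3.72e+07

Let p = y^2·w^2 = 1.95e+08. δp/p = √((2·δy/y)² + (2·δw/w)²) = √(0.0270 + 0.00773) = 0.186, so δp = 3.63e+07.
Q = p − r + b: δQ = √(δp² + δr² + δb²) = √(1.32e+15 + 3.97e+13 + 2.6e+13) = 3.72e+07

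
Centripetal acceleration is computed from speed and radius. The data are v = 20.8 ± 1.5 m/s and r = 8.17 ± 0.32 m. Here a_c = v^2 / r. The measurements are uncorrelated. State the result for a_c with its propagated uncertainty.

53.0 ± 7.91 m/s^2

For a monomial a_c ∝ v^2, r^-1, fractional errors add in quadrature:
  (2·δv/v)² = (2×0.0721)² = 0.0208;  (-1·δr/r)² = (-1×0.0392)² = 0.00153
δa_c/a_c = √(0.0223) = 0.149
a_c = 53.0 m/s^2, so δa_c = 0.149 × 53.0 = 7.91 m/s^2.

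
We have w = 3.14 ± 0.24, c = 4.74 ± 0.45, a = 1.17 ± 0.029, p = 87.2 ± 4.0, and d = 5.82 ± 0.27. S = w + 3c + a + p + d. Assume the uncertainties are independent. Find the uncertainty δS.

Absolute uncertainties add in quadrature for a linear combination:
  (δw)² = 0.0576;  (3·δc)² = 1.82;  (δa)² = 0.000841;  (δp)² = 16.0;  (δd)² = 0.0729
δS = √(18.0) = 4.24

4.24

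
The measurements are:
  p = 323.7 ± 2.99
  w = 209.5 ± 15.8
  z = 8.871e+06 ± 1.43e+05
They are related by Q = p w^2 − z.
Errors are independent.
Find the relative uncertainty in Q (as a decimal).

Let h = p·w^2 = 1.421e+07. δh/h = √((1·δp/p)² + (2·δw/w)²) = √(8.53e-05 + 0.0228) = 0.151, so δh = 2.15e+06.
Q = h − z: δQ = √(δh² + δz²) = √(4.61e+12 + 2.04e+10) = 2.15e+06
Q = 5.336e+06, so δQ/Q = 2.15e+06/5.336e+06 = 0.403.

0.403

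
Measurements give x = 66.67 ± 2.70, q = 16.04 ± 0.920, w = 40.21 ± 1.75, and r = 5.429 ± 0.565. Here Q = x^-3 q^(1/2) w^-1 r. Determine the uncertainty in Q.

Relative error in a monomial: (δQ/Q)² = Σ (nᵢ · δxᵢ/xᵢ)².
  (-3·δx/x)² = (-3×0.0405)² = 0.0148;  (½·δq/q)² = (0.5×0.0574)² = 0.000822;  (-1·δw/w)² = (-1×0.0435)² = 0.00189;  (1·δr/r)² = (1×0.104)² = 0.0108
δQ/Q = √(0.0283) = 0.168
Q = 1.825e-06, so δQ = 0.168 × 1.825e-06 = 3.07e-07.

3.07e-07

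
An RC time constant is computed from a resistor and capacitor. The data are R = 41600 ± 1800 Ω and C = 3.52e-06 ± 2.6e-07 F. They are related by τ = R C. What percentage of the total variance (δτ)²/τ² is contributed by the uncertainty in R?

(δτ/τ)² = (1·δR/R)² + (1·δC/C)²
  R term: (1×0.0433)² = 0.00187
  C term: (1×0.0739)² = 0.00546
Total = 0.00733. Share from R = 0.00187/0.00733 = 0.255.

25.5%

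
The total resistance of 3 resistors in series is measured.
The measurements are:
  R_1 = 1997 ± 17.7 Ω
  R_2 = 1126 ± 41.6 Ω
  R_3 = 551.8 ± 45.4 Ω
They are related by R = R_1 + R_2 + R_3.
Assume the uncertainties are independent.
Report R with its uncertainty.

3675 ± 64.1 Ω

Absolute uncertainties add in quadrature for a linear combination:
  (δR_1)² = 313;  (δR_2)² = 1730;  (δR_3)² = 2060
δR = √(4110) = 64.1 Ω
R = 3675 Ω.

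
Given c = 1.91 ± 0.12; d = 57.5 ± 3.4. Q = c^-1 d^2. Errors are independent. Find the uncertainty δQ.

232

For a monomial Q ∝ c^-1, d^2, fractional errors add in quadrature:
  (-1·δc/c)² = (-1×0.0628)² = 0.00395;  (2·δd/d)² = (2×0.0591)² = 0.0140
δQ/Q = √(0.0179) = 0.134
Q = 1730, so δQ = 0.134 × 1730 = 232.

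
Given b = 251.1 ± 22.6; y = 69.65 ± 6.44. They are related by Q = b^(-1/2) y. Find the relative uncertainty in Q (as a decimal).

For a monomial Q ∝ b^(-1/2), y, fractional errors add in quadrature:
  (−½·δb/b)² = (-0.5×0.0900)² = 0.00203;  (1·δy/y)² = (1×0.0925)² = 0.00855
δQ/Q = √(0.0106) = 0.103

0.103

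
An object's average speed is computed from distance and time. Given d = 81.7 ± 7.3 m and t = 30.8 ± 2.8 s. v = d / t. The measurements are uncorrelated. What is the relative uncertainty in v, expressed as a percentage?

12.7%

v is a product of powers, so relative uncertainties combine in quadrature:
  (1·δd/d)² = (1×0.0894)² = 0.00798;  (-1·δt/t)² = (-1×0.0909)² = 0.00826
δv/v = √(0.0162) = 0.127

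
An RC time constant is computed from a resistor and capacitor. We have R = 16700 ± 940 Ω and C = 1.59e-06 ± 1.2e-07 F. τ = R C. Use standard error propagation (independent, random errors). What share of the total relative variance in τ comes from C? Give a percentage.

(δτ/τ)² = (1·δR/R)² + (1·δC/C)²
  R term: (1×0.0563)² = 0.00317
  C term: (1×0.0755)² = 0.00570
Total = 0.00886. Share from C = 0.00570/0.00886 = 0.643.

64.3%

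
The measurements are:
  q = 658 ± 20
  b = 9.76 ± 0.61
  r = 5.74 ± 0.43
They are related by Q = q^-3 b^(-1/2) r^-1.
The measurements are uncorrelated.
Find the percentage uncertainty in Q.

Products/powers → add relative errors in quadrature, weighted by exponent:
  (-3·δq/q)² = (-3×0.0304)² = 0.00831;  (−½·δb/b)² = (-0.5×0.0625)² = 0.000977;  (-1·δr/r)² = (-1×0.0749)² = 0.00561
δQ/Q = √(0.0149) = 0.122

12.2%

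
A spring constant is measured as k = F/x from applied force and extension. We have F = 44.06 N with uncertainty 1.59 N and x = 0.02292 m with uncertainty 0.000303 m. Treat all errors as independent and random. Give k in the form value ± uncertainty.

1922 ± 73.9 N/m

Each factor contributes (exponent × relative error)² to (δk/k)²:
  (1·δF/F)² = (1×0.0361)² = 0.00130;  (-1·δx/x)² = (-1×0.0132)² = 0.000175
δk/k = √(0.00148) = 0.0384
k = 1922 N/m, so δk = 0.0384 × 1922 = 73.9 N/m.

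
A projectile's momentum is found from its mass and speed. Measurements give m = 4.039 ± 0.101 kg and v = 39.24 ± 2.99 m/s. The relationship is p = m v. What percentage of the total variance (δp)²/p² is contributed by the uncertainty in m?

(δp/p)² = (1·δm/m)² + (1·δv/v)²
  m term: (1×0.0250)² = 0.000625
  v term: (1×0.0762)² = 0.00581
Total = 0.00643. Share from m = 0.000625/0.00643 = 0.0972.

9.72%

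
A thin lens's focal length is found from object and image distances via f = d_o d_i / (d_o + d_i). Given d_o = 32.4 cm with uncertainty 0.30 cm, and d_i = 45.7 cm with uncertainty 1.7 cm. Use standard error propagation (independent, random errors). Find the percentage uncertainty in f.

∂f/∂d_o = (d_i/(d_o+d_i))² = 0.342;  ∂f/∂d_i = (d_o/(d_o+d_i))² = 0.172
δf = √((∂f/∂d_o · δd_o)² + (∂f/∂d_i · δd_i)²) = √(0.0106 + 0.0856) = 0.310 cm
f = 19.0 cm, so δf/f = 0.310/19.0 = 0.0164.

1.64%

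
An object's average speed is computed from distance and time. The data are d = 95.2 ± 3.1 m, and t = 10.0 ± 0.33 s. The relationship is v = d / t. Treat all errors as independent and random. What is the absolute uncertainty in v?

Products/powers → add relative errors in quadrature, weighted by exponent:
  (1·δd/d)² = (1×0.0326)² = 0.00106;  (-1·δt/t)² = (-1×0.0330)² = 0.00109
δv/v = √(0.00215) = 0.0464
v = 9.52 m/s, so δv = 0.0464 × 9.52 = 0.441 m/s.

0.441 m/s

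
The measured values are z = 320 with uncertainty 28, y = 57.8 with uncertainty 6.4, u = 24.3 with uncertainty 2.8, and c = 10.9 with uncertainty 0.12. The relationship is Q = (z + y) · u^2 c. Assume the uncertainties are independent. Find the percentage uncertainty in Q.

Let w = z + y = 378. δw = √(δz² + δy²) = √(784 + 41.0) = 28.7, so δw/w = 0.0760.
Q is then a monomial in w, u, c:
δQ/Q = √((δw/w)² + (2·δu/u)² + (1·δc/c)²) = √(0.00578 + 0.0531 + 0.000121) = 0.243

24.3%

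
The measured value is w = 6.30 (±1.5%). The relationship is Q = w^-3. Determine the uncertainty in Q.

Relative error in a monomial: (δQ/Q)² = Σ (nᵢ · δxᵢ/xᵢ)².
  (-3·δw/w)² = (-3×0.0150)² = 0.00203
δQ/Q = √(0.00203) = 0.0450
Q = 0.00400, so δQ = 0.0450 × 0.00400 = 0.000180.

0.000180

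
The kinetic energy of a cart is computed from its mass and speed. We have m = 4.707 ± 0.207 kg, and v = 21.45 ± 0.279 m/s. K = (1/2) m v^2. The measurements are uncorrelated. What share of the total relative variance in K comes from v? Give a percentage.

(δK/K)² = (1·δm/m)² + (2·δv/v)²
  m term: (1×0.0440)² = 0.00193
  v term: (2×0.0130)² = 0.000677
Total = 0.00261. Share from v = 0.000677/0.00261 = 0.259.

25.9%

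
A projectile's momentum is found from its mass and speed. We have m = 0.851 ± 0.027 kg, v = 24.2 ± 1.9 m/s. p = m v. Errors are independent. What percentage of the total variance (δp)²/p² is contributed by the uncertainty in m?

(δp/p)² = (1·δm/m)² + (1·δv/v)²
  m term: (1×0.0317)² = 0.00101
  v term: (1×0.0785)² = 0.00616
Total = 0.00717. Share from m = 0.00101/0.00717 = 0.140.

14.0%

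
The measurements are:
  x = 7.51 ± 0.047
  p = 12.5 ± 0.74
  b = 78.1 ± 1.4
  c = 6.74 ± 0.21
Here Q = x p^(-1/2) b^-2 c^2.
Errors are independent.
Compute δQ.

Relative error in a monomial: (δQ/Q)² = Σ (nᵢ · δxᵢ/xᵢ)².
  (1·δx/x)² = (1×0.00626)² = 3.92e-05;  (−½·δp/p)² = (-0.5×0.0592)² = 0.000876;  (-2·δb/b)² = (-2×0.0179)² = 0.00129;  (2·δc/c)² = (2×0.0312)² = 0.00388
δQ/Q = √(0.00608) = 0.0780
Q = 0.0158, so δQ = 0.0780 × 0.0158 = 0.00123.

0.00123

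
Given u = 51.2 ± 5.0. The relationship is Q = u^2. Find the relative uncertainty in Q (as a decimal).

Q ∝ u^2, so δQ/Q = |2| · δu/u = 2 × 0.0977 = 0.195.

0.195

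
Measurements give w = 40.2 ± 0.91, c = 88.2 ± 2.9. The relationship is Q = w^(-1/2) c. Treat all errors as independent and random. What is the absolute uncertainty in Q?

0.484

Relative error in a monomial: (δQ/Q)² = Σ (nᵢ · δxᵢ/xᵢ)².
  (−½·δw/w)² = (-0.5×0.0226)² = 0.000128;  (1·δc/c)² = (1×0.0329)² = 0.00108
δQ/Q = √(0.00121) = 0.0348
Q = 13.9, so δQ = 0.0348 × 13.9 = 0.484.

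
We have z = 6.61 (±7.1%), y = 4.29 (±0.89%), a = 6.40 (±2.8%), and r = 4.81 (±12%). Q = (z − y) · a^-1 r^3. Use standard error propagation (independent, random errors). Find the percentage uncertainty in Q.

41.4%

Let u = z − y = 2.32. δu = √(δz² + δy²) = √(0.220 + 0.00146) = 0.471, so δu/u = 0.203.
Q is then a monomial in u, a, r:
δQ/Q = √((δu/u)² + (-1·δa/a)² + (3·δr/r)²) = √(0.0412 + 0.000784 + 0.130) = 0.414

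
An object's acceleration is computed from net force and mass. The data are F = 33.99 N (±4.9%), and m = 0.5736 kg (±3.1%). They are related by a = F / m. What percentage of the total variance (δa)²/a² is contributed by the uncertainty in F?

71.4%

(δa/a)² = (1·δF/F)² + (-1·δm/m)²
  F term: (1×0.0490)² = 0.00240
  m term: (-1×0.0310)² = 0.000961
Total = 0.00336. Share from F = 0.00240/0.00336 = 0.714.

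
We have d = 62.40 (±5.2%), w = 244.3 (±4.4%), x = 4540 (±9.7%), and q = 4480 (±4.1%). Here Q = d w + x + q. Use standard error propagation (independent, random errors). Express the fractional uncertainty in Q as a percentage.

4.71%

Let p = d·w = 15240. δp/p = √((1·δd/d)² + (1·δw/w)²) = √(0.00270 + 0.00194) = 0.0681, so δp = 1040.
Q = p + x + q: δQ = √(δp² + δx² + δq²) = √(1.08e+06 + 1.94e+05 + 33700) = 1140
Q = 24260, so δQ/Q = 1140/24260 = 0.0471.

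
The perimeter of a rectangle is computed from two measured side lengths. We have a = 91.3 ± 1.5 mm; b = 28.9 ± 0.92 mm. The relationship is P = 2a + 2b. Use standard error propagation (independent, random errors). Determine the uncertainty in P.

Absolute uncertainties add in quadrature for a linear combination:
  (2·δa)² = 9.00;  (2·δb)² = 3.39
δP = √(12.4) = 3.52 mm

3.52 mm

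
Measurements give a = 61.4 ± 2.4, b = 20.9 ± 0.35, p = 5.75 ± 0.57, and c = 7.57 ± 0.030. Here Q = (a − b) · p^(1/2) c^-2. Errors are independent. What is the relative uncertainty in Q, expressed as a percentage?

Let u = a − b = 40.5. δu = √(δa² + δb²) = √(5.76 + 0.122) = 2.43, so δu/u = 0.0599.
Q is then a monomial in u, p, c:
δQ/Q = √((δu/u)² + (½·δp/p)² + (-2·δc/c)²) = √(0.00359 + 0.00246 + 6.28e-05) = 0.0781

7.81%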